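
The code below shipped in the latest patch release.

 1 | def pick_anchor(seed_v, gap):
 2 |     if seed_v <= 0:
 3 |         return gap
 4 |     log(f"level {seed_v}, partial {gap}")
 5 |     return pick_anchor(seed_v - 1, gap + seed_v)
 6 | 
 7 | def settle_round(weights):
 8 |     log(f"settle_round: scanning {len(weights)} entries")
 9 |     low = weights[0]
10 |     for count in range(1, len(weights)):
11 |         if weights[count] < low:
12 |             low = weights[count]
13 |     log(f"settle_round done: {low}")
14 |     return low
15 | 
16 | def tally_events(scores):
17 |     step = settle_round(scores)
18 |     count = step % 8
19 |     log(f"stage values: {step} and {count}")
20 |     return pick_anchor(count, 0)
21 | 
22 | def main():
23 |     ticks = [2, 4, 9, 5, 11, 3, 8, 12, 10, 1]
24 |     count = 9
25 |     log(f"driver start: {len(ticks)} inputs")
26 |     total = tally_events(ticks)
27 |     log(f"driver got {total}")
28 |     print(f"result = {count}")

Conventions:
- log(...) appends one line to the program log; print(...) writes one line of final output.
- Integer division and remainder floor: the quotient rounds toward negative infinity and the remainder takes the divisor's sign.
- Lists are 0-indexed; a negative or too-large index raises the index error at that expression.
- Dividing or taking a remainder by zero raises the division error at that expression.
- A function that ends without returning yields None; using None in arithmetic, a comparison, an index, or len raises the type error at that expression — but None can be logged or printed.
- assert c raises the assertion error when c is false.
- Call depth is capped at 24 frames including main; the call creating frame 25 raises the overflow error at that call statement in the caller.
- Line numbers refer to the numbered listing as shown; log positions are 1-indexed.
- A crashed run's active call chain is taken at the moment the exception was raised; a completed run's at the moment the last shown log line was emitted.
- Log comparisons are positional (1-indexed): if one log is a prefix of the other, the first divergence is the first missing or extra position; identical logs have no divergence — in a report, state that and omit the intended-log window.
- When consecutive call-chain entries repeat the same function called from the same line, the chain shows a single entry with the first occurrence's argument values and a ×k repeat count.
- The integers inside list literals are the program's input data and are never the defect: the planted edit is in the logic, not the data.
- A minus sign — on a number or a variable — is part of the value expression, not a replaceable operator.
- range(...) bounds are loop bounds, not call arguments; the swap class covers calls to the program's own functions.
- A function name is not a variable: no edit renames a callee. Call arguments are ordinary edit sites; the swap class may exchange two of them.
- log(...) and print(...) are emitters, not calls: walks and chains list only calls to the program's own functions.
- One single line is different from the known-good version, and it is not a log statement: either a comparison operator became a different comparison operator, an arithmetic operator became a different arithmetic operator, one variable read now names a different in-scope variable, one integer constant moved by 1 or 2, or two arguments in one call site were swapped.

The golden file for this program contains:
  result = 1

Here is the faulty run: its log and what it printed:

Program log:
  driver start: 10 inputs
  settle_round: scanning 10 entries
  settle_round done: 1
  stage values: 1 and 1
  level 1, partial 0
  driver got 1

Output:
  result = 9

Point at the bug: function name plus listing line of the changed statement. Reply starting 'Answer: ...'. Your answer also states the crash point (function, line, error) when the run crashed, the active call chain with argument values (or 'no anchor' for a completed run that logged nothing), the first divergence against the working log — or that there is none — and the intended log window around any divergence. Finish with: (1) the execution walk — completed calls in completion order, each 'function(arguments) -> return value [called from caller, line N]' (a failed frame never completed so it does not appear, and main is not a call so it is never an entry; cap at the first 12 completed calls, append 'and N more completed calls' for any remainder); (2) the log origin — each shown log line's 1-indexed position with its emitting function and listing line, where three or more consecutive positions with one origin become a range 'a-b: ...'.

Answer: the defect is in main at line 28.
Core observation: Every logged value matches the working version; the printed result is what differs.
Call chain: main.
First divergence: there is none — every log position agrees.
Execution walk:
  settle_round([2, 4, 9, 5, 11, 3, 8, 12, 10, 1]) -> 1  [called from tally_events, line 17]
  pick_anchor(0, 1) -> 1  [called from pick_anchor, line 5]
  pick_anchor(1, 0) -> 1  [called from tally_events, line 20]
  tally_events([2, 4, 9, 5, 11, 3, 8, 12, 10, 1]) -> 1  [called from main, line 26]
Log line origins:
  1: logged in main at line 25
  2: logged in settle_round at line 8
  3: logged in settle_round at line 13
  4: logged in tally_events at line 19
  5: logged in pick_anchor at line 4
  6: logged in main at line 27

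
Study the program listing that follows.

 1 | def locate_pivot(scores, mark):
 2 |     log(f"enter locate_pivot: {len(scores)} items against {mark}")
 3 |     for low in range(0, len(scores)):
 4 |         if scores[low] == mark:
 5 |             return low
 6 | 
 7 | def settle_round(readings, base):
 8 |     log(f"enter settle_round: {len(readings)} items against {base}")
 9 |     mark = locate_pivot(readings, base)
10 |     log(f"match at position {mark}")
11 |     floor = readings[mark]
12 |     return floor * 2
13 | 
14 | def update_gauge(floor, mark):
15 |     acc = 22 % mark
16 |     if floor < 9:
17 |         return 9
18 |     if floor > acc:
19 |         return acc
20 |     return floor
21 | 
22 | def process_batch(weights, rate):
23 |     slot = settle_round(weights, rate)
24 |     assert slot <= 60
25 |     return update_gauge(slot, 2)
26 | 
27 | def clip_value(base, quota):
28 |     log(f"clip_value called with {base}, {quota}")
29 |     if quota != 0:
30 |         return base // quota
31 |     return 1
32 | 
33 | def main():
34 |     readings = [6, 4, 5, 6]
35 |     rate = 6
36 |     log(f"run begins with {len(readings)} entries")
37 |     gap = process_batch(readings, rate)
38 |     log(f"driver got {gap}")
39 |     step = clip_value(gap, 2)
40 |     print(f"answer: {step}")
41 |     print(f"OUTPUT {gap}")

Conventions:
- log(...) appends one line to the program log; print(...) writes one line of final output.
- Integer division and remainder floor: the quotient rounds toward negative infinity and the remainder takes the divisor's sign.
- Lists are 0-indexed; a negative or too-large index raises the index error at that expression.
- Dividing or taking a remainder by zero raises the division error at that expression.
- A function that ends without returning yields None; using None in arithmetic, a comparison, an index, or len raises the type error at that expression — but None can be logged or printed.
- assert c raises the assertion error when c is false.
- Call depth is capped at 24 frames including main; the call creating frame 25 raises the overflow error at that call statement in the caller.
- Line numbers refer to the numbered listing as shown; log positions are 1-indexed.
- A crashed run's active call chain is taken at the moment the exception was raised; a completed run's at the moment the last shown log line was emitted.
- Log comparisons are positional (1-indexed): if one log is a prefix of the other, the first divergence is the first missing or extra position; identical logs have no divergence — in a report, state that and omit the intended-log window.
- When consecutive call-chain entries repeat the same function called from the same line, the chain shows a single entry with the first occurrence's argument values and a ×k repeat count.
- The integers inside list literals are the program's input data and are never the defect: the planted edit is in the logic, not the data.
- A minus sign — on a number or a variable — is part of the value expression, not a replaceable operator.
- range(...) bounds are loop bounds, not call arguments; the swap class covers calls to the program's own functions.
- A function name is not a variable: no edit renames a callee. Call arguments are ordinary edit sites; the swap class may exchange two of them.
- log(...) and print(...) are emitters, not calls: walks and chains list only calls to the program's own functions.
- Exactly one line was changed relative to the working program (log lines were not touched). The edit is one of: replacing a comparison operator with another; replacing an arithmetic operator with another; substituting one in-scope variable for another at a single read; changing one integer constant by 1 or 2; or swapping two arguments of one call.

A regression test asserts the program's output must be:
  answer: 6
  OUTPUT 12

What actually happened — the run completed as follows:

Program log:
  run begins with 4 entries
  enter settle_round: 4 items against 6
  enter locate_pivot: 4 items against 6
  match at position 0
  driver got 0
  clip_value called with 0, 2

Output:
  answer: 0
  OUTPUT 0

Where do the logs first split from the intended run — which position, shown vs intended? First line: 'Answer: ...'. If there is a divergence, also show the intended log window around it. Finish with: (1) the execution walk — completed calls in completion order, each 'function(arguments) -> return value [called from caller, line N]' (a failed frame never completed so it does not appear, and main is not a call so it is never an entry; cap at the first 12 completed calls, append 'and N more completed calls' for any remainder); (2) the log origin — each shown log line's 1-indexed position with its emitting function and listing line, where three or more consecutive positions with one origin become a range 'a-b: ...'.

Answer: at position 5 the run shows 'driver got 0' where the working version logs 'driver got 12'.
Intended log window:
  3: enter locate_pivot: 4 items against 6
  4: match at position 0
  5: driver got 12
  6: clip_value called with 12, 2
Execution walk:
  locate_pivot([6, 4, 5, 6], 6) -> 0  [called from settle_round, line 9]
  settle_round([6, 4, 5, 6], 6) -> 12  [called from process_batch, line 23]
  update_gauge(12, 2) -> 0  [called from process_batch, line 25]
  process_batch([6, 4, 5, 6], 6) -> 0  [called from main, line 37]
  clip_value(0, 2) -> 0  [called from main, line 39]
Origin of each log line:
  1 — main, line 36
  2 — settle_round, line 8
  3 — locate_pivot, line 2
  4 — settle_round, line 10
  5 — main, line 38
  6 — clip_value, line 28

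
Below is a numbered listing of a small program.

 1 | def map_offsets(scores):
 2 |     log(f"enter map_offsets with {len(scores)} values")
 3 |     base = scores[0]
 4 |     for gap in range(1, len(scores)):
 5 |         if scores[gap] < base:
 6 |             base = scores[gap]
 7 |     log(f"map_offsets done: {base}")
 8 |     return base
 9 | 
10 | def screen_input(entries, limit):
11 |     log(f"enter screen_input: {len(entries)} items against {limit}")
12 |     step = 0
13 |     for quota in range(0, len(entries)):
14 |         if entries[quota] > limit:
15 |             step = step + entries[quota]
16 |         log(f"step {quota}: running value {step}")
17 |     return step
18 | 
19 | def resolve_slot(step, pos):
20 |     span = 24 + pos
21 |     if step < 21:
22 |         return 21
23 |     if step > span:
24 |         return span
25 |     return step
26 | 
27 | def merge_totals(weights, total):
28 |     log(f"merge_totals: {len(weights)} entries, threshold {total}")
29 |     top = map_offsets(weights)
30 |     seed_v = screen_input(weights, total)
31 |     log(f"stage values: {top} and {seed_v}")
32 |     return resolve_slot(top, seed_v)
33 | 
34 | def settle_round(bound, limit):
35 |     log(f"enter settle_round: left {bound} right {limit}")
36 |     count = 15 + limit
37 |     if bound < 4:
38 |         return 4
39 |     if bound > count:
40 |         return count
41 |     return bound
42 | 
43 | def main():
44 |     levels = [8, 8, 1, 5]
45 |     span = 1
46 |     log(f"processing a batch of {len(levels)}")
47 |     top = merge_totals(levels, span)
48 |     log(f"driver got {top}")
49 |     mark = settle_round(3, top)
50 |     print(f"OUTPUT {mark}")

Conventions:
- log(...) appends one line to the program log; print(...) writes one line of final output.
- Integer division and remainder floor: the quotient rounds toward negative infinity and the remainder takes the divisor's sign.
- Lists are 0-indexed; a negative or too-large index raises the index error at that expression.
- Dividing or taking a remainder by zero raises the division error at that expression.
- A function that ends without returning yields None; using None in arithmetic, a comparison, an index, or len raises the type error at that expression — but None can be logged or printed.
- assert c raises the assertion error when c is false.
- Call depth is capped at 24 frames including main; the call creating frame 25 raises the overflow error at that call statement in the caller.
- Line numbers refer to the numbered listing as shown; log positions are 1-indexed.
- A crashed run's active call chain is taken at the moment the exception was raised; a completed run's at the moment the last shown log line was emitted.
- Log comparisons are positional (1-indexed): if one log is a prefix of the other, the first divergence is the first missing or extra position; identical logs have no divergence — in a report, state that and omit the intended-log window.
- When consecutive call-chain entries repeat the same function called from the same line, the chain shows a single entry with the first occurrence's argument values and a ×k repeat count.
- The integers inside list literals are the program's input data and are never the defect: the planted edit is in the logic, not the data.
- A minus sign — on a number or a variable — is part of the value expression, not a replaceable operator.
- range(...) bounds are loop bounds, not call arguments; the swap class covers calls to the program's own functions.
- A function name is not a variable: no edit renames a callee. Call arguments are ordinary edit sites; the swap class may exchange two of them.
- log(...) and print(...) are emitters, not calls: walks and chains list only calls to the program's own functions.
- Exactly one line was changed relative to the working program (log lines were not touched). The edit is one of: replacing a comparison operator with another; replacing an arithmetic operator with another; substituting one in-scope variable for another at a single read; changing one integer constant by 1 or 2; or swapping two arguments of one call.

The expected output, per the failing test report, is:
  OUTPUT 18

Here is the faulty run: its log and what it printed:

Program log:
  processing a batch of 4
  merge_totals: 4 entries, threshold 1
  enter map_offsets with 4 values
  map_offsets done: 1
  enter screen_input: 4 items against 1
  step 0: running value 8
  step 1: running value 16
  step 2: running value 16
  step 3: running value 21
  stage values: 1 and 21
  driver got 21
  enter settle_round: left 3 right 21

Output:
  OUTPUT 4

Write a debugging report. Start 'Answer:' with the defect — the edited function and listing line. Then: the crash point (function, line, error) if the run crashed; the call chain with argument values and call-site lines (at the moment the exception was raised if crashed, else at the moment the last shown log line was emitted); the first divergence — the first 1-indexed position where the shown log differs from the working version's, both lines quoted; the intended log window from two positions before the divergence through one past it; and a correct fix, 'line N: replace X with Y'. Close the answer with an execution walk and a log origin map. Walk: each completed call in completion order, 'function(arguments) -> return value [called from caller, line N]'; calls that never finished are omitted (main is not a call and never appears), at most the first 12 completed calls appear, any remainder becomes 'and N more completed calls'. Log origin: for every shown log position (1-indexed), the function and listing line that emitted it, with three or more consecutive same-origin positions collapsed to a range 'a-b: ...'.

Answer: the defect is in main at line 49.
Key fact: Everything matches until log position 12, which reads 'enter settle_round: left 3 right 21' in place of 'enter settle_round: left 21 right 3'.
Call chain: main -> settle_round(3, 21) (called at line 49).
First divergence: position 12 — the shown line 'enter settle_round: left 3 right 21' should read 'enter settle_round: left 21 right 3'.
Intended log window:
  10: stage values: 1 and 21
  11: driver got 21
  12: enter settle_round: left 21 right 3
Execution walk:
  map_offsets([8, 8, 1, 5]) -> 1  [called from merge_totals, line 29]
  screen_input([8, 8, 1, 5], 1) -> 21  [called from merge_totals, line 30]
  resolve_slot(1, 21) -> 21  [called from merge_totals, line 32]
  merge_totals([8, 8, 1, 5], 1) -> 21  [called from main, line 47]
  settle_round(3, 21) -> 4  [called from main, line 49]
Log origins:
  1: logged in main at line 46
  2: logged in merge_totals at line 28
  3: logged in map_offsets at line 2
  4: logged in map_offsets at line 7
  5: logged in screen_input at line 11
  6-9: logged in screen_input at line 16
  10: logged in merge_totals at line 31
  11: logged in main at line 48
  12: logged in settle_round at line 35
A correct fix: line 49: replace `settle_round(3, top)` with `settle_round(top, 3)`.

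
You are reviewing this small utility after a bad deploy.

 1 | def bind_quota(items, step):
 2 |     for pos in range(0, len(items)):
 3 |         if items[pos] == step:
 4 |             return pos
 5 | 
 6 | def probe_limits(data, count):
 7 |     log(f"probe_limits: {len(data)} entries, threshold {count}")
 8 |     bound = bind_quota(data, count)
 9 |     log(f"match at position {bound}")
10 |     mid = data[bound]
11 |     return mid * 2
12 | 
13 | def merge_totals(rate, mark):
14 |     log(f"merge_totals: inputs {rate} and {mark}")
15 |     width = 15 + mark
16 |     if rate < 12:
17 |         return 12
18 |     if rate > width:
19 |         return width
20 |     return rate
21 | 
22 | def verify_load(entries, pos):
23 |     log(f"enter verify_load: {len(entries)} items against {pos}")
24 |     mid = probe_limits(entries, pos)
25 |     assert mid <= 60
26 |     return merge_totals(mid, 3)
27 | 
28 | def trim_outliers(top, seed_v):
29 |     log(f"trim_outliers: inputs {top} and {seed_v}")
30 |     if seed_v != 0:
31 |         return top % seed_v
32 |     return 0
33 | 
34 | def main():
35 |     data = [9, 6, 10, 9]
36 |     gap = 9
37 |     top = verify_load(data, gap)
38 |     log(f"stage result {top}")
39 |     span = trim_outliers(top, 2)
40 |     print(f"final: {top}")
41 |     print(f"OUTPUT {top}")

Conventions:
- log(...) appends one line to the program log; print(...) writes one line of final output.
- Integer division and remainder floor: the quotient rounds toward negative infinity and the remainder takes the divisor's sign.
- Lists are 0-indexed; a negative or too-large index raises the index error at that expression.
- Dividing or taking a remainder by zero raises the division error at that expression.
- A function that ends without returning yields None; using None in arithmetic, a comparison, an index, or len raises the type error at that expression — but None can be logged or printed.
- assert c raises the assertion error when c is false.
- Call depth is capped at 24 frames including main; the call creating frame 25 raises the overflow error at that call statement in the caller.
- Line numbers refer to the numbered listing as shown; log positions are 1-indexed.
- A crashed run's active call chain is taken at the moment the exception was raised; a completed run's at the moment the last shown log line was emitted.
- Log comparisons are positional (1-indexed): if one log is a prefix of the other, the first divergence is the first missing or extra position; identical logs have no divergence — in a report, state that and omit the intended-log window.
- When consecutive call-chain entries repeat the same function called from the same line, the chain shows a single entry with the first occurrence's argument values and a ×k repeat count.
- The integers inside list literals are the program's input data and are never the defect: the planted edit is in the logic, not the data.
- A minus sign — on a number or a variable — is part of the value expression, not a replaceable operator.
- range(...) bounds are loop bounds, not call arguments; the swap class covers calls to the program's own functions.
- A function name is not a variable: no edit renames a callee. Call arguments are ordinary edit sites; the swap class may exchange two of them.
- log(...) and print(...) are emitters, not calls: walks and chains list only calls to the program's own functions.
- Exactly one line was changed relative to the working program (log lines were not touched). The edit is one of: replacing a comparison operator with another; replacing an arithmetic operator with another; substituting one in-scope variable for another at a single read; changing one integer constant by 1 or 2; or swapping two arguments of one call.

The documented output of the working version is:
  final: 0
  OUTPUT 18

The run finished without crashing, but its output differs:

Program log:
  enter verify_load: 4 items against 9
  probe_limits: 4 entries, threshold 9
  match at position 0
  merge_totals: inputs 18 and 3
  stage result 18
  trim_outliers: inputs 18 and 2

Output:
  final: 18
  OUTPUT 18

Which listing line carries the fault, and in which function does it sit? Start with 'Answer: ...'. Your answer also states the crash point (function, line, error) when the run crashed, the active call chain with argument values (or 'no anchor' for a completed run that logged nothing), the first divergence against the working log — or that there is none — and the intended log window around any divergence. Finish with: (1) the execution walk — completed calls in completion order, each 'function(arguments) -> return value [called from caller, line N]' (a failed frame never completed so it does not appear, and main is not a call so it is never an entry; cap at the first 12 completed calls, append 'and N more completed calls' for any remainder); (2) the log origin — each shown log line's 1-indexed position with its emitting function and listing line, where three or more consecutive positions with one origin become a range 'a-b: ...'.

Answer: the defect is in main at line 40.
Key fact: Log streams are identical — the defect surfaces only in the printed output.
Call chain: main -> trim_outliers(18, 2) (called at line 39).
First divergence: there is none — every log position agrees.
Execution walk:
  bind_quota([9, 6, 10, 9], 9) -> 0  [called from probe_limits, line 8]
  probe_limits([9, 6, 10, 9], 9) -> 18  [called from verify_load, line 24]
  merge_totals(18, 3) -> 18  [called from verify_load, line 26]
  verify_load([9, 6, 10, 9], 9) -> 18  [called from main, line 37]
  trim_outliers(18, 2) -> 0  [called from main, line 39]
Origin of each log line:
  1: emitted by verify_load (line 23)
  2: emitted by probe_limits (line 7)
  3: emitted by probe_limits (line 9)
  4: emitted by merge_totals (line 14)
  5: emitted by main (line 38)
  6: emitted by trim_outliers (line 29)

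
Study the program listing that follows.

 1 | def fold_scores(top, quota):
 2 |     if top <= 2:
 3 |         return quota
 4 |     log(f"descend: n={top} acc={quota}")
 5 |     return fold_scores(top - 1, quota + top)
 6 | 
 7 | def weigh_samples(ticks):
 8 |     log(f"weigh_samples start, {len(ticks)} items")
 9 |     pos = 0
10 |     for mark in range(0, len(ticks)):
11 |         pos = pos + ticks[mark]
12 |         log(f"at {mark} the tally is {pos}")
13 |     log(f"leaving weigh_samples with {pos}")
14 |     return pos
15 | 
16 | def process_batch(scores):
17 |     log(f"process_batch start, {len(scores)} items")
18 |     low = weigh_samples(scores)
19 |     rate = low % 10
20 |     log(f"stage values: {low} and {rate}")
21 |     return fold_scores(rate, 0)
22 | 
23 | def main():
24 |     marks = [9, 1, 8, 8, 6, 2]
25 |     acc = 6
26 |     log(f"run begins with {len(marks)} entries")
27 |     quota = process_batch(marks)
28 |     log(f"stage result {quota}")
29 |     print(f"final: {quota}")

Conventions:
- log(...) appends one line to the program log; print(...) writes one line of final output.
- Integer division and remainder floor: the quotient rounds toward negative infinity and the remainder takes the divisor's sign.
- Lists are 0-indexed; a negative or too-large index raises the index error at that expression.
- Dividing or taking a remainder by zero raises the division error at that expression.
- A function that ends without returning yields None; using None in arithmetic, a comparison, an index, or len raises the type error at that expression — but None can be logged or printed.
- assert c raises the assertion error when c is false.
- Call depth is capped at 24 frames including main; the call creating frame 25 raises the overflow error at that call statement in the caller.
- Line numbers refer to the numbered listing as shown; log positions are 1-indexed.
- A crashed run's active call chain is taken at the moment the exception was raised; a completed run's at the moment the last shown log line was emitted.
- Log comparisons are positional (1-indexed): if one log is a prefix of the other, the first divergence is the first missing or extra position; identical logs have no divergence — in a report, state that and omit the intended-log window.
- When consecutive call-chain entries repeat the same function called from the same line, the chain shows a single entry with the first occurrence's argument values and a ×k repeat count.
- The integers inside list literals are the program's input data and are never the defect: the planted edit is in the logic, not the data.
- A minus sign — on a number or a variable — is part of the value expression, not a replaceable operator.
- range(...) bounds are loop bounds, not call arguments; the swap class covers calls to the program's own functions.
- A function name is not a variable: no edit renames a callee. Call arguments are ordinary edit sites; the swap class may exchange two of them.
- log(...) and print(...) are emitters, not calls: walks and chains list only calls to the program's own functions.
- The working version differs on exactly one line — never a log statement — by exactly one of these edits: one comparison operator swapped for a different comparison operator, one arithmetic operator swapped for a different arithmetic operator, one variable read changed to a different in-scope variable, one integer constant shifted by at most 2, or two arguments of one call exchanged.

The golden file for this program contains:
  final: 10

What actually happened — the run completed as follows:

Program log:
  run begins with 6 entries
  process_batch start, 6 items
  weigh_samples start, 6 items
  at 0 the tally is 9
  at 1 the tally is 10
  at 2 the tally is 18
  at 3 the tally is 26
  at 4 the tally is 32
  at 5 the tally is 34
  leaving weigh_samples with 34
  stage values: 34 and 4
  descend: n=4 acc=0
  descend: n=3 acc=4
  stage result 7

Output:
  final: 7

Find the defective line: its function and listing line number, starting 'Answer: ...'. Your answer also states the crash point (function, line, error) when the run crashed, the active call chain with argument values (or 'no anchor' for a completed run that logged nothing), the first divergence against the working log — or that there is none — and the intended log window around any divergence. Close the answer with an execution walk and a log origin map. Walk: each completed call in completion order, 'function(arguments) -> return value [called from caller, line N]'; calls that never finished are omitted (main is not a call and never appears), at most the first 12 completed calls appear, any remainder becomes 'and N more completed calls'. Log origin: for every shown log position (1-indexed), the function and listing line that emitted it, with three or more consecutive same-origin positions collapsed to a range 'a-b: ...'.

Answer: the defect is in fold_scores at line 2.
Key observation: Everything matches until log position 14, which reads 'stage result 7' in place of 'descend: n=2 acc=7'.
Call chain: main.
First divergence: position 14; shown 'stage result 7' vs intended 'descend: n=2 acc=7'.
Intended log window:
  12: descend: n=4 acc=0
  13: descend: n=3 acc=4
  14: descend: n=2 acc=7
  15: descend: n=1 acc=9
Execution walk:
  weigh_samples([9, 1, 8, 8, 6, 2]) -> 34  [called from process_batch, line 18]
  fold_scores(2, 7) -> 7  [called from fold_scores, line 5]
  fold_scores(3, 4) -> 7  [called from fold_scores, line 5]
  fold_scores(4, 0) -> 7  [called from process_batch, line 21]
  process_batch([9, 1, 8, 8, 6, 2]) -> 7  [called from main, line 27]
Origin of each log line:
  1 — main, line 26
  2 — process_batch, line 17
  3 — weigh_samples, line 8
  4-9 — weigh_samples, line 12
  10 — weigh_samples, line 13
  11 — process_batch, line 20
  12 — fold_scores, line 4
  13 — fold_scores, line 4
  14 — main, line 28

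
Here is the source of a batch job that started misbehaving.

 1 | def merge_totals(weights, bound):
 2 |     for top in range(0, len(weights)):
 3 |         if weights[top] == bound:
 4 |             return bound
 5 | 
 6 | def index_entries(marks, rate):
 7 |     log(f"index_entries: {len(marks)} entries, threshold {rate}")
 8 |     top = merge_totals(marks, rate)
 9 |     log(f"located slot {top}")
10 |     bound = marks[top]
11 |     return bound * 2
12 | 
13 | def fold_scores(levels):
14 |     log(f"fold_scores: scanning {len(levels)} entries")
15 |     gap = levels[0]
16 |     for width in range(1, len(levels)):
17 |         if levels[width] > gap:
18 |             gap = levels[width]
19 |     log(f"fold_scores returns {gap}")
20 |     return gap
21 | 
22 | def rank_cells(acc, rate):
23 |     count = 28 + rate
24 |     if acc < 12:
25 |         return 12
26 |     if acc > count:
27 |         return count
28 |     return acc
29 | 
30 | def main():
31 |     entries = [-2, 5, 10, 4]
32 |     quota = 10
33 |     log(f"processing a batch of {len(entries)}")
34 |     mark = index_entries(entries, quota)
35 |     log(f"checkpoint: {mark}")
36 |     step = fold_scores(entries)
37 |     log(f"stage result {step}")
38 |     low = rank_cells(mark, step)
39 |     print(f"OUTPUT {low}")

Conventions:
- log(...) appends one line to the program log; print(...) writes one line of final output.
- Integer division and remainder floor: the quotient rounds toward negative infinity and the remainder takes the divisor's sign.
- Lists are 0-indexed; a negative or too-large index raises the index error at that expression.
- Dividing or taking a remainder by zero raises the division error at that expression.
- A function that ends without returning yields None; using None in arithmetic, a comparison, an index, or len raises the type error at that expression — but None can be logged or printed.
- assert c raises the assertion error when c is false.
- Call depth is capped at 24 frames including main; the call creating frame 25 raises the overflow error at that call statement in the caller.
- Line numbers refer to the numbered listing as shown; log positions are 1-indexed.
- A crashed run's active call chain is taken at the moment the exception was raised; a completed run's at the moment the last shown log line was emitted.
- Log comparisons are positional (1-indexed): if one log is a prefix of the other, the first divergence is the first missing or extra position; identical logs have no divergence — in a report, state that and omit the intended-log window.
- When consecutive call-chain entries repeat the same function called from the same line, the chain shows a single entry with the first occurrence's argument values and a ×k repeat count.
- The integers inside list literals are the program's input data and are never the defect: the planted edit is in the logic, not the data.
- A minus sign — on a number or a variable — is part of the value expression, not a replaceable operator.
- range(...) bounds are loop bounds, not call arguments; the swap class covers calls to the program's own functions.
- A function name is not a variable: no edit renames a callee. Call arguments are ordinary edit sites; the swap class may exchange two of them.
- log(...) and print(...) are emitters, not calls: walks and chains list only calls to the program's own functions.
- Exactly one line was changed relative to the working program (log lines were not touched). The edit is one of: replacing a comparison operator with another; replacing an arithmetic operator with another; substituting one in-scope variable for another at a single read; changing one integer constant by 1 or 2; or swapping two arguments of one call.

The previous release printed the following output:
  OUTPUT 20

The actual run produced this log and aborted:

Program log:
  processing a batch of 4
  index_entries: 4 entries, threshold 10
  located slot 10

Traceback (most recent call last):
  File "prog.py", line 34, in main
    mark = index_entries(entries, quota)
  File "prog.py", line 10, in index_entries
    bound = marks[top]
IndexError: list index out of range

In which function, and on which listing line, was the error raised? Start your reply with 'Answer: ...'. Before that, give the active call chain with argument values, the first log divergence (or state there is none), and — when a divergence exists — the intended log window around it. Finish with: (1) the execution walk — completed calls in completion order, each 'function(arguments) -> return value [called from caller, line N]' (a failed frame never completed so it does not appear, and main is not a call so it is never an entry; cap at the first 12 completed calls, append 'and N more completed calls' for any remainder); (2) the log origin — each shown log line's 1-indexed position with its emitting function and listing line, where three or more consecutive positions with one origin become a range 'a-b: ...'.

Answer: the error was raised in index_entries, line 10.
Key observation: At log position 3 the runs split — shown 'located slot 10', but the working version logs 'located slot 2'.
Call chain: main -> index_entries([-2, 5, 10, 4], 10) (called at line 34).
First divergence: position 3 — the shown line 'located slot 10' should read 'located slot 2'.
Intended log window:
  1: processing a batch of 4
  2: index_entries: 4 entries, threshold 10
  3: located slot 2
  4: checkpoint: 20
Execution walk:
  merge_totals([-2, 5, 10, 4], 10) -> 10  [called from index_entries, line 8]
Log origins:
  1 — main, line 33
  2 — index_entries, line 7
  3 — index_entries, line 9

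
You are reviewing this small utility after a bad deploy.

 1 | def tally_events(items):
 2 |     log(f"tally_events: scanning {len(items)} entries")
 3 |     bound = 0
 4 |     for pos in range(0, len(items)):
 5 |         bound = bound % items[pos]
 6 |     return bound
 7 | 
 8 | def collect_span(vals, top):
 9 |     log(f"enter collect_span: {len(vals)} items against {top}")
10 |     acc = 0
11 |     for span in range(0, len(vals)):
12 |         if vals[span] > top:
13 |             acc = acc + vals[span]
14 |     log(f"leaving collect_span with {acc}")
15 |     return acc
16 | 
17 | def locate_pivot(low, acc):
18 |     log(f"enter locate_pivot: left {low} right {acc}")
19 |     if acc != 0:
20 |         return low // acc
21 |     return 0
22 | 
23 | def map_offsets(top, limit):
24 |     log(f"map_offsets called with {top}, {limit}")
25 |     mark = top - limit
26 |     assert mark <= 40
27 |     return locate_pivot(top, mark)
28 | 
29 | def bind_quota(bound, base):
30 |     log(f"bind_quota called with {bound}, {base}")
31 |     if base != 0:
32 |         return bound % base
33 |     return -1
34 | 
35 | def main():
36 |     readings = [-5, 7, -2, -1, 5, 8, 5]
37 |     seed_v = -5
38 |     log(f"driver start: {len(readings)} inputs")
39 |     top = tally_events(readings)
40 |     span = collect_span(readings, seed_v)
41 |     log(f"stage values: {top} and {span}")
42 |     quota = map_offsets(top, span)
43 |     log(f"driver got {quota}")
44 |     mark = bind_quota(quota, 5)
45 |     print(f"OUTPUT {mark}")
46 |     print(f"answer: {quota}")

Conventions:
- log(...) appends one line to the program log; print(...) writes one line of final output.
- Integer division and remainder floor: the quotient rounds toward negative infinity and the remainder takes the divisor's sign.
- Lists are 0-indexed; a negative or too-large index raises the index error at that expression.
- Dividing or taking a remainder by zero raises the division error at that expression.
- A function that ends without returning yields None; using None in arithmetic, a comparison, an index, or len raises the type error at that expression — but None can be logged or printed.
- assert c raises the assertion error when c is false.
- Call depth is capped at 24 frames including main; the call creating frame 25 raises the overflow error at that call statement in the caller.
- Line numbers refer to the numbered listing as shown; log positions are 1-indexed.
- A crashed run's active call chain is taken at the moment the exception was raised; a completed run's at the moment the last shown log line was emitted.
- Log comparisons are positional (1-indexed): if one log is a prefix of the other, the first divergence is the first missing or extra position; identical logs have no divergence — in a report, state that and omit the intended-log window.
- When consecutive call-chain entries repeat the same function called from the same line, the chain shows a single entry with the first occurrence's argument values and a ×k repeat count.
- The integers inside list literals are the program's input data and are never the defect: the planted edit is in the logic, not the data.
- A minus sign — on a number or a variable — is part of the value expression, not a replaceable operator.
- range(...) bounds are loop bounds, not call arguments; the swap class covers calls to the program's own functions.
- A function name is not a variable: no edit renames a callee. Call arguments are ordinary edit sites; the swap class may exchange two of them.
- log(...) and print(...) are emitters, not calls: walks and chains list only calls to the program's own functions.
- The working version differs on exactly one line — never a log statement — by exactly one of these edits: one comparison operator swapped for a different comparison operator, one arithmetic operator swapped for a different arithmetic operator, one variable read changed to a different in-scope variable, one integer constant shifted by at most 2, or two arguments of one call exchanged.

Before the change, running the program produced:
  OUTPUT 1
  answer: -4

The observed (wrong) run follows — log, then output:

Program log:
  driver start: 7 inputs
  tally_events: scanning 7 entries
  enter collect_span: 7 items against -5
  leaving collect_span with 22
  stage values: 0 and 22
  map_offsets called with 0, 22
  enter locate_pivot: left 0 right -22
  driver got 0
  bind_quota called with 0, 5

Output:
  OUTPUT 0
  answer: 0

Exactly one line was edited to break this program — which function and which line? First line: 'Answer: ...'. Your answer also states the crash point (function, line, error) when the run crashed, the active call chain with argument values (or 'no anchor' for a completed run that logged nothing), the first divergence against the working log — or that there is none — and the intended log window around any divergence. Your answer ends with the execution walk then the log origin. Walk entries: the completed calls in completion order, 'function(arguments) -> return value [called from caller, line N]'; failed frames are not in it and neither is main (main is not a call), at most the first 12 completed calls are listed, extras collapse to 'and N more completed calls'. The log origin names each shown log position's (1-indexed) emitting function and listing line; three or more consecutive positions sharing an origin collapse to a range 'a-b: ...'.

Answer: the defect is in tally_events at line 5.
Core observation: Everything matches until log position 5, which reads 'stage values: 0 and 22' in place of 'stage values: 17 and 22'.
Call chain: main -> bind_quota(0, 5) (called at line 44).
First divergence: position 5; shown 'stage values: 0 and 22' vs intended 'stage values: 17 and 22'.
Intended log window:
  3: enter collect_span: 7 items against -5
  4: leaving collect_span with 22
  5: stage values: 17 and 22
  6: map_offsets called with 17, 22
Execution walk:
  tally_events([-5, 7, -2, -1, 5, 8, 5]) -> 0  [called from main, line 39]
  collect_span([-5, 7, -2, -1, 5, 8, 5], -5) -> 22  [called from main, line 40]
  locate_pivot(0, -22) -> 0  [called from map_offsets, line 27]
  map_offsets(0, 22) -> 0  [called from main, line 42]
  bind_quota(0, 5) -> 0  [called from main, line 44]
Origin of each log line:
  1 — main, line 38
  2 — tally_events, line 2
  3 — collect_span, line 9
  4 — collect_span, line 14
  5 — main, line 41
  6 — map_offsets, line 24
  7 — locate_pivot, line 18
  8 — main, line 43
  9 — bind_quota, line 30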